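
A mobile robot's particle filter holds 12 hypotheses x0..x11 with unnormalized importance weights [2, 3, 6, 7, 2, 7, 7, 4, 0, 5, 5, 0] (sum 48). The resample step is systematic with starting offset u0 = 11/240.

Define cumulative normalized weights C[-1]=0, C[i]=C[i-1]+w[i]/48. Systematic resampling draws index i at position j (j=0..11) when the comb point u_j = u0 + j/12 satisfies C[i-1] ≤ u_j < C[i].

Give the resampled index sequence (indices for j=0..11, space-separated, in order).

1 2 2 3 4 5 5 6 7 9 9 10

C = [1/24, 5/48, 11/48, 3/8, 5/12, 9/16, 17/24, 19/24, 19/24, 43/48, 1, 1]
j=0: u_0=11/240 ∈ [1/24, 5/48) → index 1
j=1: u_1=31/240 ∈ [5/48, 11/48) → index 2
j=2: u_2=17/80 ∈ [5/48, 11/48) → index 2
j=3: u_3=71/240 ∈ [11/48, 3/8) → index 3
j=4: u_4=91/240 ∈ [3/8, 5/12) → index 4
j=5: u_5=37/80 ∈ [5/12, 9/16) → index 5
j=6: u_6=131/240 ∈ [5/12, 9/16) → index 5
j=7: u_7=151/240 ∈ [9/16, 17/24) → index 6
j=8: u_8=57/80 ∈ [17/24, 19/24) → index 7
j=9: u_9=191/240 ∈ [19/24, 43/48) → index 9
j=10: u_10=211/240 ∈ [19/24, 43/48) → index 9
j=11: u_11=77/80 ∈ [43/48, 1) → index 10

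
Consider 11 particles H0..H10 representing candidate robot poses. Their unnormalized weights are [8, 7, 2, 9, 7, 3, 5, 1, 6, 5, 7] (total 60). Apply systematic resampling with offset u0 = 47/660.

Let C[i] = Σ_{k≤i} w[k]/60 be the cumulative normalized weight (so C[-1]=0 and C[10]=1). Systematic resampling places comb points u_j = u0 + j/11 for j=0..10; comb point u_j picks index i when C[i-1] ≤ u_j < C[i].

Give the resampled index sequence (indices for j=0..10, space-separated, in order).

C = [2/15, 1/4, 17/60, 13/30, 11/20, 3/5, 41/60, 7/10, 4/5, 53/60, 1]
j=0: u_0=47/660 ∈ [0, 2/15) → index 0
j=1: u_1=107/660 ∈ [2/15, 1/4) → index 1
j=2: u_2=167/660 ∈ [1/4, 17/60) → index 2
j=3: u_3=227/660 ∈ [17/60, 13/30) → index 3
j=4: u_4=287/660 ∈ [13/30, 11/20) → index 4
j=5: u_5=347/660 ∈ [13/30, 11/20) → index 4
j=6: u_6=37/60 ∈ [3/5, 41/60) → index 6
j=7: u_7=467/660 ∈ [7/10, 4/5) → index 8
j=8: u_8=527/660 ∈ [7/10, 4/5) → index 8
j=9: u_9=587/660 ∈ [53/60, 1) → index 10
j=10: u_10=647/660 ∈ [53/60, 1) → index 10

0 1 2 3 4 4 6 8 8 10 10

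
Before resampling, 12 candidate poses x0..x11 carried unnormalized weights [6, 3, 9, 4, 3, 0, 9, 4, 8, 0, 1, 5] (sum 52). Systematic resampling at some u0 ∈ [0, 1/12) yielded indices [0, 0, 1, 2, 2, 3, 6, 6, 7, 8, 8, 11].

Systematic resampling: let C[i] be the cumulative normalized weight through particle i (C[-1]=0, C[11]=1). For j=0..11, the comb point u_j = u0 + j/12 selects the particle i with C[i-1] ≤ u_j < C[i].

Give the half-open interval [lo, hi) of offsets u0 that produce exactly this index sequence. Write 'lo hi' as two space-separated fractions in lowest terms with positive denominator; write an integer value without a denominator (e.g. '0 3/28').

C = [3/26, 9/52, 9/26, 11/26, 25/52, 25/52, 17/26, 19/26, 23/26, 23/26, 47/52, 1]
j=0 picked index 0: u0 ∈ [0, 3/26)
j=1 picked index 0: u0 ∈ [-1/12, 5/156)
j=2 picked index 1: u0 ∈ [-2/39, 1/156)
j=3 picked index 2: u0 ∈ [-1/13, 5/52)
j=4 picked index 2: u0 ∈ [-25/156, 1/78)
j=5 picked index 3: u0 ∈ [-11/156, 1/156)
j=6 picked index 6: u0 ∈ [-1/52, 2/13)
j=7 picked index 6: u0 ∈ [-4/39, 11/156)
j=8 picked index 7: u0 ∈ [-1/78, 5/78)
j=9 picked index 8: u0 ∈ [-1/52, 7/52)
j=10 picked index 8: u0 ∈ [-4/39, 2/39)
j=11 picked index 11: u0 ∈ [-1/78, 1/12)
intersection: [0, 1/156)

0 1/156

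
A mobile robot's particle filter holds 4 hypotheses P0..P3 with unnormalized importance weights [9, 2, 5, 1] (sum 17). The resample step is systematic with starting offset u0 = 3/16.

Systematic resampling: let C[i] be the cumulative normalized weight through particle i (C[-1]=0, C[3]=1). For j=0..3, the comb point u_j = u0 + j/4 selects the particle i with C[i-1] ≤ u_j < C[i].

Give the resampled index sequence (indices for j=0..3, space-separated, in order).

0 0 2 2

C = [9/17, 11/17, 16/17, 1]
j=0: u_0=3/16 ∈ [0, 9/17) → index 0
j=1: u_1=7/16 ∈ [0, 9/17) → index 0
j=2: u_2=11/16 ∈ [11/17, 16/17) → index 2
j=3: u_3=15/16 ∈ [11/17, 16/17) → index 2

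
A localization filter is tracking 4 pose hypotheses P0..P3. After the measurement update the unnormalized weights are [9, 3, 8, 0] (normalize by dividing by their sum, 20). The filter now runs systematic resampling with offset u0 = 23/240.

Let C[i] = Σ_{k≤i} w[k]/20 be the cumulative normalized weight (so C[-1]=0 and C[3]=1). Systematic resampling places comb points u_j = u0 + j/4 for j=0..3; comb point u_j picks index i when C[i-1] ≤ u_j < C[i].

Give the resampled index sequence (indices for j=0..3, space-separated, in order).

0 0 1 2

C = [9/20, 3/5, 1, 1]
j=0: u_0=23/240 ∈ [0, 9/20) → index 0
j=1: u_1=83/240 ∈ [0, 9/20) → index 0
j=2: u_2=143/240 ∈ [9/20, 3/5) → index 1
j=3: u_3=203/240 ∈ [3/5, 1) → index 2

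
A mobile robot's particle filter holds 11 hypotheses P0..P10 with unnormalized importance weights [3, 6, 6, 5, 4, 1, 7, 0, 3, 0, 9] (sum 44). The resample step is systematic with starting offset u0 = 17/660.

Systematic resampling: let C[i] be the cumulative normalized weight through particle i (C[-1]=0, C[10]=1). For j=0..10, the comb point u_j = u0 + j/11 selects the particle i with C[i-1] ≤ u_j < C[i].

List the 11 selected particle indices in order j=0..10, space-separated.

0 1 2 2 3 4 6 6 8 10 10

C = [3/44, 9/44, 15/44, 5/11, 6/11, 25/44, 8/11, 8/11, 35/44, 35/44, 1]
j=0: u_0=17/660 ∈ [0, 3/44) → index 0
j=1: u_1=7/60 ∈ [3/44, 9/44) → index 1
j=2: u_2=137/660 ∈ [9/44, 15/44) → index 2
j=3: u_3=197/660 ∈ [9/44, 15/44) → index 2
j=4: u_4=257/660 ∈ [15/44, 5/11) → index 3
j=5: u_5=317/660 ∈ [5/11, 6/11) → index 4
j=6: u_6=377/660 ∈ [25/44, 8/11) → index 6
j=7: u_7=437/660 ∈ [25/44, 8/11) → index 6
j=8: u_8=497/660 ∈ [8/11, 35/44) → index 8
j=9: u_9=557/660 ∈ [35/44, 1) → index 10
j=10: u_10=617/660 ∈ [35/44, 1) → index 10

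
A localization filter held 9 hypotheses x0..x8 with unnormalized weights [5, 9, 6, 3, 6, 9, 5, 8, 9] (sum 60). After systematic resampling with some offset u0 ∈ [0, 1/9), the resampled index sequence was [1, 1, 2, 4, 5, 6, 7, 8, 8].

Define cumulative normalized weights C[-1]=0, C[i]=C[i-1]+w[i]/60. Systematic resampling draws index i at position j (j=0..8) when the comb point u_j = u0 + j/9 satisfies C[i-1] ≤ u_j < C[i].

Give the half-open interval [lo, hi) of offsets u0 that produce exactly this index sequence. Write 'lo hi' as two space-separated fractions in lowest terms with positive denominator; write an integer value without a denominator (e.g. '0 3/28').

1/12 1/9

C = [1/12, 7/30, 1/3, 23/60, 29/60, 19/30, 43/60, 17/20, 1]
j=0 picked index 1: u0 ∈ [1/12, 7/30)
j=1 picked index 1: u0 ∈ [-1/36, 11/90)
j=2 picked index 2: u0 ∈ [1/90, 1/9)
j=3 picked index 4: u0 ∈ [1/20, 3/20)
j=4 picked index 5: u0 ∈ [7/180, 17/90)
j=5 picked index 6: u0 ∈ [7/90, 29/180)
j=6 picked index 7: u0 ∈ [1/20, 11/60)
j=7 picked index 8: u0 ∈ [13/180, 2/9)
j=8 picked index 8: u0 ∈ [-7/180, 1/9)
intersection: [1/12, 1/9)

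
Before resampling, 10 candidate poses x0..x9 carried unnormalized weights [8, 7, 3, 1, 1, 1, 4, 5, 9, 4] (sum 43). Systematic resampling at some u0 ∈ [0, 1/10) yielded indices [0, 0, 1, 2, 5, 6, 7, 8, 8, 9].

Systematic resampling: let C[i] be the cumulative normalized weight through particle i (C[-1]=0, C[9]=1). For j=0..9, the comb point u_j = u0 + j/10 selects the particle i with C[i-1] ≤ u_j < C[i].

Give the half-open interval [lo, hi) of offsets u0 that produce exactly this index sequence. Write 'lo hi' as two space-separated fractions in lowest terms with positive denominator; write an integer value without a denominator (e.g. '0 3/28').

14/215 7/86

C = [8/43, 15/43, 18/43, 19/43, 20/43, 21/43, 25/43, 30/43, 39/43, 1]
j=0 picked index 0: u0 ∈ [0, 8/43)
j=1 picked index 0: u0 ∈ [-1/10, 37/430)
j=2 picked index 1: u0 ∈ [-3/215, 32/215)
j=3 picked index 2: u0 ∈ [21/430, 51/430)
j=4 picked index 5: u0 ∈ [14/215, 19/215)
j=5 picked index 6: u0 ∈ [-1/86, 7/86)
j=6 picked index 7: u0 ∈ [-4/215, 21/215)
j=7 picked index 8: u0 ∈ [-1/430, 89/430)
j=8 picked index 8: u0 ∈ [-22/215, 23/215)
j=9 picked index 9: u0 ∈ [3/430, 1/10)
intersection: [14/215, 7/86)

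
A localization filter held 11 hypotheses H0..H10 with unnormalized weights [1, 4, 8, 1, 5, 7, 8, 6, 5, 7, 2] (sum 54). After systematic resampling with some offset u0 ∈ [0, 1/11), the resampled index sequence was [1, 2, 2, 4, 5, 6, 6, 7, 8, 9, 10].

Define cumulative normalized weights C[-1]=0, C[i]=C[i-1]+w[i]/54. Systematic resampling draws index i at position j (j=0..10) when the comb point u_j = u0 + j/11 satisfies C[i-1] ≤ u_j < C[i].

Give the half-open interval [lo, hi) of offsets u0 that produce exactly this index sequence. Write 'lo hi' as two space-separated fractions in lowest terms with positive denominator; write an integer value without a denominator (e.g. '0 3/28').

C = [1/54, 5/54, 13/54, 7/27, 19/54, 13/27, 17/27, 20/27, 5/6, 26/27, 1]
j=0 picked index 1: u0 ∈ [1/54, 5/54)
j=1 picked index 2: u0 ∈ [1/594, 89/594)
j=2 picked index 2: u0 ∈ [-53/594, 35/594)
j=3 picked index 4: u0 ∈ [-4/297, 47/594)
j=4 picked index 5: u0 ∈ [-7/594, 35/297)
j=5 picked index 6: u0 ∈ [8/297, 52/297)
j=6 picked index 6: u0 ∈ [-19/297, 25/297)
j=7 picked index 7: u0 ∈ [-2/297, 31/297)
j=8 picked index 8: u0 ∈ [4/297, 7/66)
j=9 picked index 9: u0 ∈ [1/66, 43/297)
j=10 picked index 10: u0 ∈ [16/297, 1/11)
intersection: [16/297, 35/594)

16/297 35/594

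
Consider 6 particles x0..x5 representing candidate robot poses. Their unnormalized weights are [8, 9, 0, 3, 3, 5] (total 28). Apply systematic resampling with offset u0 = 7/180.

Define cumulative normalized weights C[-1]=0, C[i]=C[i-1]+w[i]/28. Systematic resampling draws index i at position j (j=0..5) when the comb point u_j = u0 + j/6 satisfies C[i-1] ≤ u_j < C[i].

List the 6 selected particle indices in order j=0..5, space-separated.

C = [2/7, 17/28, 17/28, 5/7, 23/28, 1]
j=0: u_0=7/180 ∈ [0, 2/7) → index 0
j=1: u_1=37/180 ∈ [0, 2/7) → index 0
j=2: u_2=67/180 ∈ [2/7, 17/28) → index 1
j=3: u_3=97/180 ∈ [2/7, 17/28) → index 1
j=4: u_4=127/180 ∈ [17/28, 5/7) → index 3
j=5: u_5=157/180 ∈ [23/28, 1) → index 5

0 0 1 1 3 5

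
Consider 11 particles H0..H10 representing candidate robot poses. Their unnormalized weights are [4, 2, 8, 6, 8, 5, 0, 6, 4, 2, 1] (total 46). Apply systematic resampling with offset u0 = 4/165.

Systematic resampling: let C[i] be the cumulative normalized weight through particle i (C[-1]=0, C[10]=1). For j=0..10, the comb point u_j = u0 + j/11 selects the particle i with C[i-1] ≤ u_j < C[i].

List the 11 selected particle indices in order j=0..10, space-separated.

0 1 2 2 3 4 4 5 7 7 8

C = [2/23, 3/23, 7/23, 10/23, 14/23, 33/46, 33/46, 39/46, 43/46, 45/46, 1]
j=0: u_0=4/165 ∈ [0, 2/23) → index 0
j=1: u_1=19/165 ∈ [2/23, 3/23) → index 1
j=2: u_2=34/165 ∈ [3/23, 7/23) → index 2
j=3: u_3=49/165 ∈ [3/23, 7/23) → index 2
j=4: u_4=64/165 ∈ [7/23, 10/23) → index 3
j=5: u_5=79/165 ∈ [10/23, 14/23) → index 4
j=6: u_6=94/165 ∈ [10/23, 14/23) → index 4
j=7: u_7=109/165 ∈ [14/23, 33/46) → index 5
j=8: u_8=124/165 ∈ [33/46, 39/46) → index 7
j=9: u_9=139/165 ∈ [33/46, 39/46) → index 7
j=10: u_10=14/15 ∈ [39/46, 43/46) → index 8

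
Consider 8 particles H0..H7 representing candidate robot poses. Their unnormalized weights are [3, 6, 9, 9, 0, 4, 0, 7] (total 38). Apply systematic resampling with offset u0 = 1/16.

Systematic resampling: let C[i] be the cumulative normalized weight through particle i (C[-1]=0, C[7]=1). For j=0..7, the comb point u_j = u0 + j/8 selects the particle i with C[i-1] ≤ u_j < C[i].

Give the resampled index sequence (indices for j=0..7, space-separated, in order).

C = [3/38, 9/38, 9/19, 27/38, 27/38, 31/38, 31/38, 1]
j=0: u_0=1/16 ∈ [0, 3/38) → index 0
j=1: u_1=3/16 ∈ [3/38, 9/38) → index 1
j=2: u_2=5/16 ∈ [9/38, 9/19) → index 2
j=3: u_3=7/16 ∈ [9/38, 9/19) → index 2
j=4: u_4=9/16 ∈ [9/19, 27/38) → index 3
j=5: u_5=11/16 ∈ [9/19, 27/38) → index 3
j=6: u_6=13/16 ∈ [27/38, 31/38) → index 5
j=7: u_7=15/16 ∈ [31/38, 1) → index 7

0 1 2 2 3 3 5 7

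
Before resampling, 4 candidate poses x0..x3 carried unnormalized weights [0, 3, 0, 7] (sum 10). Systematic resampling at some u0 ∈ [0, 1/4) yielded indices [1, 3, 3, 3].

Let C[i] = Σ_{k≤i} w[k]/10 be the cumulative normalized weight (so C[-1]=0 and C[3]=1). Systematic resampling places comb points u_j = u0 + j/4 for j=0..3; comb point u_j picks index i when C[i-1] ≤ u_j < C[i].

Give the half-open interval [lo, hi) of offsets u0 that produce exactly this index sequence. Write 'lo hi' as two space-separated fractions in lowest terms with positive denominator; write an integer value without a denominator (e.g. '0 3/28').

C = [0, 3/10, 3/10, 1]
j=0 picked index 1: u0 ∈ [0, 3/10)
j=1 picked index 3: u0 ∈ [1/20, 3/4)
j=2 picked index 3: u0 ∈ [-1/5, 1/2)
j=3 picked index 3: u0 ∈ [-9/20, 1/4)
intersection: [1/20, 1/4)

1/20 1/4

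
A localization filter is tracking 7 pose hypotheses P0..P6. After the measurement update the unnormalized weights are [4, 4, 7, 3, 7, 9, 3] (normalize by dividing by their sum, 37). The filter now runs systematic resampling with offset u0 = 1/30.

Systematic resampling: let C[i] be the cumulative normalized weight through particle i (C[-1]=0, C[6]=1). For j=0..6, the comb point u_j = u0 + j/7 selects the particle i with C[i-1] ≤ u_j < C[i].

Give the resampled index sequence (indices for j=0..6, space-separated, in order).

0 1 2 3 4 5 5

C = [4/37, 8/37, 15/37, 18/37, 25/37, 34/37, 1]
j=0: u_0=1/30 ∈ [0, 4/37) → index 0
j=1: u_1=37/210 ∈ [4/37, 8/37) → index 1
j=2: u_2=67/210 ∈ [8/37, 15/37) → index 2
j=3: u_3=97/210 ∈ [15/37, 18/37) → index 3
j=4: u_4=127/210 ∈ [18/37, 25/37) → index 4
j=5: u_5=157/210 ∈ [25/37, 34/37) → index 5
j=6: u_6=187/210 ∈ [25/37, 34/37) → index 5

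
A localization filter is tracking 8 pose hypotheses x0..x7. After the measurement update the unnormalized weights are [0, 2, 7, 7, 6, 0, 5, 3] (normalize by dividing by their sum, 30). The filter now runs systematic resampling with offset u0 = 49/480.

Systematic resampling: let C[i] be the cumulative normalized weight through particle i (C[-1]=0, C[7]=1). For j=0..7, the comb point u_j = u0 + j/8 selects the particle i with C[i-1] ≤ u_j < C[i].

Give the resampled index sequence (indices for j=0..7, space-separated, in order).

C = [0, 1/15, 3/10, 8/15, 11/15, 11/15, 9/10, 1]
j=0: u_0=49/480 ∈ [1/15, 3/10) → index 2
j=1: u_1=109/480 ∈ [1/15, 3/10) → index 2
j=2: u_2=169/480 ∈ [3/10, 8/15) → index 3
j=3: u_3=229/480 ∈ [3/10, 8/15) → index 3
j=4: u_4=289/480 ∈ [8/15, 11/15) → index 4
j=5: u_5=349/480 ∈ [8/15, 11/15) → index 4
j=6: u_6=409/480 ∈ [11/15, 9/10) → index 6
j=7: u_7=469/480 ∈ [9/10, 1) → index 7

2 2 3 3 4 4 6 7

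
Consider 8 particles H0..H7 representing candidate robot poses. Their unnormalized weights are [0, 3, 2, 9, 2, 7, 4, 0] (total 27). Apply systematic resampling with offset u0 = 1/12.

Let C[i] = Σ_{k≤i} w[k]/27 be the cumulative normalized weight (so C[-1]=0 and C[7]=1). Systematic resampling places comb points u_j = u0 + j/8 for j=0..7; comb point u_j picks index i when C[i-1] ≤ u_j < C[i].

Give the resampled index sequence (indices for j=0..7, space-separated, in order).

1 3 3 3 4 5 5 6

C = [0, 1/9, 5/27, 14/27, 16/27, 23/27, 1, 1]
j=0: u_0=1/12 ∈ [0, 1/9) → index 1
j=1: u_1=5/24 ∈ [5/27, 14/27) → index 3
j=2: u_2=1/3 ∈ [5/27, 14/27) → index 3
j=3: u_3=11/24 ∈ [5/27, 14/27) → index 3
j=4: u_4=7/12 ∈ [14/27, 16/27) → index 4
j=5: u_5=17/24 ∈ [16/27, 23/27) → index 5
j=6: u_6=5/6 ∈ [16/27, 23/27) → index 5
j=7: u_7=23/24 ∈ [23/27, 1) → index 6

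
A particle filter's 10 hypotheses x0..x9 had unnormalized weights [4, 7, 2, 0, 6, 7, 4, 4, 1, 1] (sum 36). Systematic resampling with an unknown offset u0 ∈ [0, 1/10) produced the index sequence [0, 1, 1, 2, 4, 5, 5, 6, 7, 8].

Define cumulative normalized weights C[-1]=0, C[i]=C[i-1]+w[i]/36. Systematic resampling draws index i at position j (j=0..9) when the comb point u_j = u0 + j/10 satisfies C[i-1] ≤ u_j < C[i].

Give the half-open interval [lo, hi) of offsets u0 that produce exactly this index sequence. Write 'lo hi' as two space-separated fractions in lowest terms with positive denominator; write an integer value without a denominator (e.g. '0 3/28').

C = [1/9, 11/36, 13/36, 13/36, 19/36, 13/18, 5/6, 17/18, 35/36, 1]
j=0 picked index 0: u0 ∈ [0, 1/9)
j=1 picked index 1: u0 ∈ [1/90, 37/180)
j=2 picked index 1: u0 ∈ [-4/45, 19/180)
j=3 picked index 2: u0 ∈ [1/180, 11/180)
j=4 picked index 4: u0 ∈ [-7/180, 23/180)
j=5 picked index 5: u0 ∈ [1/36, 2/9)
j=6 picked index 5: u0 ∈ [-13/180, 11/90)
j=7 picked index 6: u0 ∈ [1/45, 2/15)
j=8 picked index 7: u0 ∈ [1/30, 13/90)
j=9 picked index 8: u0 ∈ [2/45, 13/180)
intersection: [2/45, 11/180)

2/45 11/180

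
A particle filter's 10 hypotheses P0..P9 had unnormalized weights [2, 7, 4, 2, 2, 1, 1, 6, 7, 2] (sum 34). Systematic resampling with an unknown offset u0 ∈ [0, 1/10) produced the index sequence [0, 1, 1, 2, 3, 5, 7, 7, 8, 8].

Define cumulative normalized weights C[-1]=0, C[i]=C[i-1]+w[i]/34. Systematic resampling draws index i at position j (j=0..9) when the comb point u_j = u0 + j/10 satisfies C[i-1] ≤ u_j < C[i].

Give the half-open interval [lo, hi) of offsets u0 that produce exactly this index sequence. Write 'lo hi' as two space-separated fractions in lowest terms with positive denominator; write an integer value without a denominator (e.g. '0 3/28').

0 1/34

C = [1/17, 9/34, 13/34, 15/34, 1/2, 9/17, 19/34, 25/34, 16/17, 1]
j=0 picked index 0: u0 ∈ [0, 1/17)
j=1 picked index 1: u0 ∈ [-7/170, 14/85)
j=2 picked index 1: u0 ∈ [-12/85, 11/170)
j=3 picked index 2: u0 ∈ [-3/85, 7/85)
j=4 picked index 3: u0 ∈ [-3/170, 7/170)
j=5 picked index 5: u0 ∈ [0, 1/34)
j=6 picked index 7: u0 ∈ [-7/170, 23/170)
j=7 picked index 7: u0 ∈ [-12/85, 3/85)
j=8 picked index 8: u0 ∈ [-11/170, 12/85)
j=9 picked index 8: u0 ∈ [-14/85, 7/170)
intersection: [0, 1/34)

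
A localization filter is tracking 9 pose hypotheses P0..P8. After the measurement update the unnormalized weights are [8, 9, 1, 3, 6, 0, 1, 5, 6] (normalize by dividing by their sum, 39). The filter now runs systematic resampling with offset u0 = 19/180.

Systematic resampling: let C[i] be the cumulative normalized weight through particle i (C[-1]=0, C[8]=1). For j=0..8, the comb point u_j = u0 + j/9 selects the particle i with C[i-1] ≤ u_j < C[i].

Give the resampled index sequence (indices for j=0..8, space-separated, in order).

C = [8/39, 17/39, 6/13, 7/13, 9/13, 9/13, 28/39, 11/13, 1]
j=0: u_0=19/180 ∈ [0, 8/39) → index 0
j=1: u_1=13/60 ∈ [8/39, 17/39) → index 1
j=2: u_2=59/180 ∈ [8/39, 17/39) → index 1
j=3: u_3=79/180 ∈ [17/39, 6/13) → index 2
j=4: u_4=11/20 ∈ [7/13, 9/13) → index 4
j=5: u_5=119/180 ∈ [7/13, 9/13) → index 4
j=6: u_6=139/180 ∈ [28/39, 11/13) → index 7
j=7: u_7=53/60 ∈ [11/13, 1) → index 8
j=8: u_8=179/180 ∈ [11/13, 1) → index 8

0 1 1 2 4 4 7 8 8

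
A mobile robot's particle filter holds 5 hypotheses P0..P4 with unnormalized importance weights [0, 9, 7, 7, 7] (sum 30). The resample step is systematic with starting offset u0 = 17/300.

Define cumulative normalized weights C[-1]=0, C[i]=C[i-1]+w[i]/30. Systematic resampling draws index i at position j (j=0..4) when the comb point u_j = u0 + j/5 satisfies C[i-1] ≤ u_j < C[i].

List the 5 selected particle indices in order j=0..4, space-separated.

1 1 2 3 4

C = [0, 3/10, 8/15, 23/30, 1]
j=0: u_0=17/300 ∈ [0, 3/10) → index 1
j=1: u_1=77/300 ∈ [0, 3/10) → index 1
j=2: u_2=137/300 ∈ [3/10, 8/15) → index 2
j=3: u_3=197/300 ∈ [8/15, 23/30) → index 3
j=4: u_4=257/300 ∈ [23/30, 1) → index 4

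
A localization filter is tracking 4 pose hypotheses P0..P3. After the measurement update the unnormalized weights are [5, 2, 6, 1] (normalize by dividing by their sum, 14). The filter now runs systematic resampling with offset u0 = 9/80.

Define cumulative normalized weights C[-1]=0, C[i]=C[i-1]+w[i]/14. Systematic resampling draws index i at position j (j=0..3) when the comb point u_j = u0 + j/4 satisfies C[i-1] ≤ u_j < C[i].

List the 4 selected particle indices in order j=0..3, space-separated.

C = [5/14, 1/2, 13/14, 1]
j=0: u_0=9/80 ∈ [0, 5/14) → index 0
j=1: u_1=29/80 ∈ [5/14, 1/2) → index 1
j=2: u_2=49/80 ∈ [1/2, 13/14) → index 2
j=3: u_3=69/80 ∈ [1/2, 13/14) → index 2

0 1 2 2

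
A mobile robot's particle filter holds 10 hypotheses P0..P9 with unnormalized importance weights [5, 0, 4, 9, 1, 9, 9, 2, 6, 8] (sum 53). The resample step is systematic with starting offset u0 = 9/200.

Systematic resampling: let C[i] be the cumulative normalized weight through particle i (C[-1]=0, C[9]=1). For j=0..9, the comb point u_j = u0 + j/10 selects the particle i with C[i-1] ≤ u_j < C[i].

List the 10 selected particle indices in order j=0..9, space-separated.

0 2 3 4 5 6 6 8 8 9

C = [5/53, 5/53, 9/53, 18/53, 19/53, 28/53, 37/53, 39/53, 45/53, 1]
j=0: u_0=9/200 ∈ [0, 5/53) → index 0
j=1: u_1=29/200 ∈ [5/53, 9/53) → index 2
j=2: u_2=49/200 ∈ [9/53, 18/53) → index 3
j=3: u_3=69/200 ∈ [18/53, 19/53) → index 4
j=4: u_4=89/200 ∈ [19/53, 28/53) → index 5
j=5: u_5=109/200 ∈ [28/53, 37/53) → index 6
j=6: u_6=129/200 ∈ [28/53, 37/53) → index 6
j=7: u_7=149/200 ∈ [39/53, 45/53) → index 8
j=8: u_8=169/200 ∈ [39/53, 45/53) → index 8
j=9: u_9=189/200 ∈ [45/53, 1) → index 9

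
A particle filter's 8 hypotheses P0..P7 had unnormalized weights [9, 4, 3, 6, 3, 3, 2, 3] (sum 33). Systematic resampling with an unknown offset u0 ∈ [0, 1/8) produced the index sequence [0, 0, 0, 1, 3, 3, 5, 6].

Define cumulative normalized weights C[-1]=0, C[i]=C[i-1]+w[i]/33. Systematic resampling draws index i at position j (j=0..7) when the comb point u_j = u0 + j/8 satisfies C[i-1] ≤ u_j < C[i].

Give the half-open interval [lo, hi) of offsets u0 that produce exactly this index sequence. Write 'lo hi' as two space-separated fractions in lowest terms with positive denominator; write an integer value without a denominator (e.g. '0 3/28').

C = [3/11, 13/33, 16/33, 2/3, 25/33, 28/33, 10/11, 1]
j=0 picked index 0: u0 ∈ [0, 3/11)
j=1 picked index 0: u0 ∈ [-1/8, 13/88)
j=2 picked index 0: u0 ∈ [-1/4, 1/44)
j=3 picked index 1: u0 ∈ [-9/88, 5/264)
j=4 picked index 3: u0 ∈ [-1/66, 1/6)
j=5 picked index 3: u0 ∈ [-37/264, 1/24)
j=6 picked index 5: u0 ∈ [1/132, 13/132)
j=7 picked index 6: u0 ∈ [-7/264, 3/88)
intersection: [1/132, 5/264)

1/132 5/264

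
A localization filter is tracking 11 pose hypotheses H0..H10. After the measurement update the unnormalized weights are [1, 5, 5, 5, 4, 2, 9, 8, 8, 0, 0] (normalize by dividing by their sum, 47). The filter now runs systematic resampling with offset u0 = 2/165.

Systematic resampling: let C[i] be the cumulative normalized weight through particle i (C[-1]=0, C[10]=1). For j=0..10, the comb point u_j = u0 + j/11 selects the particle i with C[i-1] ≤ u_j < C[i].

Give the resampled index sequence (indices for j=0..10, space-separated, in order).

C = [1/47, 6/47, 11/47, 16/47, 20/47, 22/47, 31/47, 39/47, 1, 1, 1]
j=0: u_0=2/165 ∈ [0, 1/47) → index 0
j=1: u_1=17/165 ∈ [1/47, 6/47) → index 1
j=2: u_2=32/165 ∈ [6/47, 11/47) → index 2
j=3: u_3=47/165 ∈ [11/47, 16/47) → index 3
j=4: u_4=62/165 ∈ [16/47, 20/47) → index 4
j=5: u_5=7/15 ∈ [20/47, 22/47) → index 5
j=6: u_6=92/165 ∈ [22/47, 31/47) → index 6
j=7: u_7=107/165 ∈ [22/47, 31/47) → index 6
j=8: u_8=122/165 ∈ [31/47, 39/47) → index 7
j=9: u_9=137/165 ∈ [39/47, 1) → index 8
j=10: u_10=152/165 ∈ [39/47, 1) → index 8

0 1 2 3 4 5 6 6 7 8 8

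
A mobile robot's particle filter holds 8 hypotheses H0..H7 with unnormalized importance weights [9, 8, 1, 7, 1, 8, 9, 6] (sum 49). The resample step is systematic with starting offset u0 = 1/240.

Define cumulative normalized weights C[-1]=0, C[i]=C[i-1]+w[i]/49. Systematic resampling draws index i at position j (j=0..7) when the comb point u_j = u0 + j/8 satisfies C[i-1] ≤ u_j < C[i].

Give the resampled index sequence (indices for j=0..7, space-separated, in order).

0 0 1 3 3 5 6 7

C = [9/49, 17/49, 18/49, 25/49, 26/49, 34/49, 43/49, 1]
j=0: u_0=1/240 ∈ [0, 9/49) → index 0
j=1: u_1=31/240 ∈ [0, 9/49) → index 0
j=2: u_2=61/240 ∈ [9/49, 17/49) → index 1
j=3: u_3=91/240 ∈ [18/49, 25/49) → index 3
j=4: u_4=121/240 ∈ [18/49, 25/49) → index 3
j=5: u_5=151/240 ∈ [26/49, 34/49) → index 5
j=6: u_6=181/240 ∈ [34/49, 43/49) → index 6
j=7: u_7=211/240 ∈ [43/49, 1) → index 7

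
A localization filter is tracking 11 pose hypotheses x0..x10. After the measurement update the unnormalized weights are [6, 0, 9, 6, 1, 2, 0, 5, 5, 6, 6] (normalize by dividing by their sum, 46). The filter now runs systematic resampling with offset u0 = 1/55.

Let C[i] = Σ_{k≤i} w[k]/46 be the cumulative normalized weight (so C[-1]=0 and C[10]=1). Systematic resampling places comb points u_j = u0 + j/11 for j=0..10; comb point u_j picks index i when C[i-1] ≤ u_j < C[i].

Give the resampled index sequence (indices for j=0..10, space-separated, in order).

C = [3/23, 3/23, 15/46, 21/46, 11/23, 12/23, 12/23, 29/46, 17/23, 20/23, 1]
j=0: u_0=1/55 ∈ [0, 3/23) → index 0
j=1: u_1=6/55 ∈ [0, 3/23) → index 0
j=2: u_2=1/5 ∈ [3/23, 15/46) → index 2
j=3: u_3=16/55 ∈ [3/23, 15/46) → index 2
j=4: u_4=21/55 ∈ [15/46, 21/46) → index 3
j=5: u_5=26/55 ∈ [21/46, 11/23) → index 4
j=6: u_6=31/55 ∈ [12/23, 29/46) → index 7
j=7: u_7=36/55 ∈ [29/46, 17/23) → index 8
j=8: u_8=41/55 ∈ [17/23, 20/23) → index 9
j=9: u_9=46/55 ∈ [17/23, 20/23) → index 9
j=10: u_10=51/55 ∈ [20/23, 1) → index 10

0 0 2 2 3 4 7 8 9 9 10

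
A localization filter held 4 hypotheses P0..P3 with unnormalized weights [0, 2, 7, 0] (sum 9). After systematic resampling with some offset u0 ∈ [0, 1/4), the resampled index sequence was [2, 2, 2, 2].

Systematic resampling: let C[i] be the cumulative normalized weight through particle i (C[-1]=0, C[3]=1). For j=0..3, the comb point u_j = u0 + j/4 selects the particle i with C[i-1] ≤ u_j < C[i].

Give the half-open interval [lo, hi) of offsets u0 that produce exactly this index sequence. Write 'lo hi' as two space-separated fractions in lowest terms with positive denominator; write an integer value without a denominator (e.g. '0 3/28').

2/9 1/4

C = [0, 2/9, 1, 1]
j=0 picked index 2: u0 ∈ [2/9, 1)
j=1 picked index 2: u0 ∈ [-1/36, 3/4)
j=2 picked index 2: u0 ∈ [-5/18, 1/2)
j=3 picked index 2: u0 ∈ [-19/36, 1/4)
intersection: [2/9, 1/4)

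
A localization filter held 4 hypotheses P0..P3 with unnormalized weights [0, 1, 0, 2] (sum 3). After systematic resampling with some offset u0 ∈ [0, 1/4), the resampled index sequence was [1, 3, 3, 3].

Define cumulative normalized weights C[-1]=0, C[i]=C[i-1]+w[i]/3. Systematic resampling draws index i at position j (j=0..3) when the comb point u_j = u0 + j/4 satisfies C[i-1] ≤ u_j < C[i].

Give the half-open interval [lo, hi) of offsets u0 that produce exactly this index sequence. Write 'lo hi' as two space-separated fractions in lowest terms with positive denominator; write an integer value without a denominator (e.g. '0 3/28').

1/12 1/4

C = [0, 1/3, 1/3, 1]
j=0 picked index 1: u0 ∈ [0, 1/3)
j=1 picked index 3: u0 ∈ [1/12, 3/4)
j=2 picked index 3: u0 ∈ [-1/6, 1/2)
j=3 picked index 3: u0 ∈ [-5/12, 1/4)
intersection: [1/12, 1/4)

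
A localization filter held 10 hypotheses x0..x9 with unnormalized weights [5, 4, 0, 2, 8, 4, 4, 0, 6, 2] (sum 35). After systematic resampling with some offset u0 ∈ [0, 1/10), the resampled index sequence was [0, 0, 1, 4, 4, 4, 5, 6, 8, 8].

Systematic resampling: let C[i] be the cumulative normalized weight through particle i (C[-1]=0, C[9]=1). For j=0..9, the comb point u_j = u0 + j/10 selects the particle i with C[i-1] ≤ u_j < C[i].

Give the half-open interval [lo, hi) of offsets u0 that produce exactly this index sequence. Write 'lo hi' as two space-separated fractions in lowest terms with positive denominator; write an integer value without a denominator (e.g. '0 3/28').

C = [1/7, 9/35, 9/35, 11/35, 19/35, 23/35, 27/35, 27/35, 33/35, 1]
j=0 picked index 0: u0 ∈ [0, 1/7)
j=1 picked index 0: u0 ∈ [-1/10, 3/70)
j=2 picked index 1: u0 ∈ [-2/35, 2/35)
j=3 picked index 4: u0 ∈ [1/70, 17/70)
j=4 picked index 4: u0 ∈ [-3/35, 1/7)
j=5 picked index 4: u0 ∈ [-13/70, 3/70)
j=6 picked index 5: u0 ∈ [-2/35, 2/35)
j=7 picked index 6: u0 ∈ [-3/70, 1/14)
j=8 picked index 8: u0 ∈ [-1/35, 1/7)
j=9 picked index 8: u0 ∈ [-9/70, 3/70)
intersection: [1/70, 3/70)

1/70 3/70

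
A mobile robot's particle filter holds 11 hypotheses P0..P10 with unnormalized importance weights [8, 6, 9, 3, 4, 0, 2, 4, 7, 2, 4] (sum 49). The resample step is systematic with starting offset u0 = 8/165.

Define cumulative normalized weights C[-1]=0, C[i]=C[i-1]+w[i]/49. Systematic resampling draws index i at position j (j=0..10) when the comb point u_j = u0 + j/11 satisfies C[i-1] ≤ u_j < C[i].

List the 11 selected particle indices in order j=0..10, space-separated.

0 0 1 2 2 3 4 7 8 8 10

C = [8/49, 2/7, 23/49, 26/49, 30/49, 30/49, 32/49, 36/49, 43/49, 45/49, 1]
j=0: u_0=8/165 ∈ [0, 8/49) → index 0
j=1: u_1=23/165 ∈ [0, 8/49) → index 0
j=2: u_2=38/165 ∈ [8/49, 2/7) → index 1
j=3: u_3=53/165 ∈ [2/7, 23/49) → index 2
j=4: u_4=68/165 ∈ [2/7, 23/49) → index 2
j=5: u_5=83/165 ∈ [23/49, 26/49) → index 3
j=6: u_6=98/165 ∈ [26/49, 30/49) → index 4
j=7: u_7=113/165 ∈ [32/49, 36/49) → index 7
j=8: u_8=128/165 ∈ [36/49, 43/49) → index 8
j=9: u_9=13/15 ∈ [36/49, 43/49) → index 8
j=10: u_10=158/165 ∈ [45/49, 1) → index 10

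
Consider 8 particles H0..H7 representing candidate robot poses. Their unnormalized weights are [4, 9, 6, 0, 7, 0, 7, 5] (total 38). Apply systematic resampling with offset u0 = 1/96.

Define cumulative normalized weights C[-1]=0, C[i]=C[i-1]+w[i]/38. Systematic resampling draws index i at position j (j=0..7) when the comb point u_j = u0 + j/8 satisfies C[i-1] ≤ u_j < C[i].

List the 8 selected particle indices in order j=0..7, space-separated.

C = [2/19, 13/38, 1/2, 1/2, 13/19, 13/19, 33/38, 1]
j=0: u_0=1/96 ∈ [0, 2/19) → index 0
j=1: u_1=13/96 ∈ [2/19, 13/38) → index 1
j=2: u_2=25/96 ∈ [2/19, 13/38) → index 1
j=3: u_3=37/96 ∈ [13/38, 1/2) → index 2
j=4: u_4=49/96 ∈ [1/2, 13/19) → index 4
j=5: u_5=61/96 ∈ [1/2, 13/19) → index 4
j=6: u_6=73/96 ∈ [13/19, 33/38) → index 6
j=7: u_7=85/96 ∈ [33/38, 1) → index 7

0 1 1 2 4 4 6 7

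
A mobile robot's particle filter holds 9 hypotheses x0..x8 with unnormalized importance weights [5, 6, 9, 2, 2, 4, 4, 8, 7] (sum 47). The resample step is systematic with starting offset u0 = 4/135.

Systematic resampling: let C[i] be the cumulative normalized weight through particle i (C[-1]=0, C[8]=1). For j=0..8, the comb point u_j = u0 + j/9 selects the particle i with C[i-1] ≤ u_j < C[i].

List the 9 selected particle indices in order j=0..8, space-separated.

C = [5/47, 11/47, 20/47, 22/47, 24/47, 28/47, 32/47, 40/47, 1]
j=0: u_0=4/135 ∈ [0, 5/47) → index 0
j=1: u_1=19/135 ∈ [5/47, 11/47) → index 1
j=2: u_2=34/135 ∈ [11/47, 20/47) → index 2
j=3: u_3=49/135 ∈ [11/47, 20/47) → index 2
j=4: u_4=64/135 ∈ [22/47, 24/47) → index 4
j=5: u_5=79/135 ∈ [24/47, 28/47) → index 5
j=6: u_6=94/135 ∈ [32/47, 40/47) → index 7
j=7: u_7=109/135 ∈ [32/47, 40/47) → index 7
j=8: u_8=124/135 ∈ [40/47, 1) → index 8

0 1 2 2 4 5 7 7 8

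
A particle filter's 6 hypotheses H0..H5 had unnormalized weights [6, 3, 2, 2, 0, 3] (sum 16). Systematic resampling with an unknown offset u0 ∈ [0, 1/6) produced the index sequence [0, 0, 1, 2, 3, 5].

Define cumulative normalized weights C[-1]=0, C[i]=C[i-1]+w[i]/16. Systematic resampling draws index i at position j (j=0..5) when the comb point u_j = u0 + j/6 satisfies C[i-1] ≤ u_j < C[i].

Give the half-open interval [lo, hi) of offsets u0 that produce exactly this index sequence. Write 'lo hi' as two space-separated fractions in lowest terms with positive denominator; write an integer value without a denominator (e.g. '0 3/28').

1/16 7/48

C = [3/8, 9/16, 11/16, 13/16, 13/16, 1]
j=0 picked index 0: u0 ∈ [0, 3/8)
j=1 picked index 0: u0 ∈ [-1/6, 5/24)
j=2 picked index 1: u0 ∈ [1/24, 11/48)
j=3 picked index 2: u0 ∈ [1/16, 3/16)
j=4 picked index 3: u0 ∈ [1/48, 7/48)
j=5 picked index 5: u0 ∈ [-1/48, 1/6)
intersection: [1/16, 7/48)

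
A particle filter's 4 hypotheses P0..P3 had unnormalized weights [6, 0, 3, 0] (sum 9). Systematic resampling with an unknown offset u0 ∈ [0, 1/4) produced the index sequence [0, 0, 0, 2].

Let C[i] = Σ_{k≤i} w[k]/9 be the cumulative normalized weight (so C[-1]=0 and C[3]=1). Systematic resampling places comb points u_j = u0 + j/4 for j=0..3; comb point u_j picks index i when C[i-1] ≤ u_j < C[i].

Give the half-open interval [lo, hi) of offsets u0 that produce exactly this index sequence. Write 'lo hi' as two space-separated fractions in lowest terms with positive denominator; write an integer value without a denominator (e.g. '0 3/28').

C = [2/3, 2/3, 1, 1]
j=0 picked index 0: u0 ∈ [0, 2/3)
j=1 picked index 0: u0 ∈ [-1/4, 5/12)
j=2 picked index 0: u0 ∈ [-1/2, 1/6)
j=3 picked index 2: u0 ∈ [-1/12, 1/4)
intersection: [0, 1/6)

0 1/6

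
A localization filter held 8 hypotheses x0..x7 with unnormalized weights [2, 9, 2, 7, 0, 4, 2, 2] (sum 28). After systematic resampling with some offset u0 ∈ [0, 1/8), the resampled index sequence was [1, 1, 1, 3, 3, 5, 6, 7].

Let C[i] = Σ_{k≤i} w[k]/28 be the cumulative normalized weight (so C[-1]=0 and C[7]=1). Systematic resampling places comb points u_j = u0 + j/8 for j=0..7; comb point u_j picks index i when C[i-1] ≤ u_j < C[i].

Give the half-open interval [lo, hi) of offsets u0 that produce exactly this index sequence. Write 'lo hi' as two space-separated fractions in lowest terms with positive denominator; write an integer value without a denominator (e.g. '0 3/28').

C = [1/14, 11/28, 13/28, 5/7, 5/7, 6/7, 13/14, 1]
j=0 picked index 1: u0 ∈ [1/14, 11/28)
j=1 picked index 1: u0 ∈ [-3/56, 15/56)
j=2 picked index 1: u0 ∈ [-5/28, 1/7)
j=3 picked index 3: u0 ∈ [5/56, 19/56)
j=4 picked index 3: u0 ∈ [-1/28, 3/14)
j=5 picked index 5: u0 ∈ [5/56, 13/56)
j=6 picked index 6: u0 ∈ [3/28, 5/28)
j=7 picked index 7: u0 ∈ [3/56, 1/8)
intersection: [3/28, 1/8)

3/28 1/8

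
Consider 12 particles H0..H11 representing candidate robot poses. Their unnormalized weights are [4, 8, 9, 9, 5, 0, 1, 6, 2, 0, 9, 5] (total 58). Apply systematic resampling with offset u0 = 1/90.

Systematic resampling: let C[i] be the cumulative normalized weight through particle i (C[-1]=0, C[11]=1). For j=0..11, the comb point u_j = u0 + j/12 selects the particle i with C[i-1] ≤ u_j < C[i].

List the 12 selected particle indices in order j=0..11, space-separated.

0 1 1 2 2 3 3 4 7 10 10 11

C = [2/29, 6/29, 21/58, 15/29, 35/58, 35/58, 18/29, 21/29, 22/29, 22/29, 53/58, 1]
j=0: u_0=1/90 ∈ [0, 2/29) → index 0
j=1: u_1=17/180 ∈ [2/29, 6/29) → index 1
j=2: u_2=8/45 ∈ [2/29, 6/29) → index 1
j=3: u_3=47/180 ∈ [6/29, 21/58) → index 2
j=4: u_4=31/90 ∈ [6/29, 21/58) → index 2
j=5: u_5=77/180 ∈ [21/58, 15/29) → index 3
j=6: u_6=23/45 ∈ [21/58, 15/29) → index 3
j=7: u_7=107/180 ∈ [15/29, 35/58) → index 4
j=8: u_8=61/90 ∈ [18/29, 21/29) → index 7
j=9: u_9=137/180 ∈ [22/29, 53/58) → index 10
j=10: u_10=38/45 ∈ [22/29, 53/58) → index 10
j=11: u_11=167/180 ∈ [53/58, 1) → index 11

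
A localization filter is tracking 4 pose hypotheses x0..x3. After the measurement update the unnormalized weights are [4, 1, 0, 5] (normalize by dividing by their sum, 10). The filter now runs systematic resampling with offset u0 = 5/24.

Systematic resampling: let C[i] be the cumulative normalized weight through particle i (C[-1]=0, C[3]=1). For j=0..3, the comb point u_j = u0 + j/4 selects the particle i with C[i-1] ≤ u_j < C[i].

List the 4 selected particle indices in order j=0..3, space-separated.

C = [2/5, 1/2, 1/2, 1]
j=0: u_0=5/24 ∈ [0, 2/5) → index 0
j=1: u_1=11/24 ∈ [2/5, 1/2) → index 1
j=2: u_2=17/24 ∈ [1/2, 1) → index 3
j=3: u_3=23/24 ∈ [1/2, 1) → index 3

0 1 3 3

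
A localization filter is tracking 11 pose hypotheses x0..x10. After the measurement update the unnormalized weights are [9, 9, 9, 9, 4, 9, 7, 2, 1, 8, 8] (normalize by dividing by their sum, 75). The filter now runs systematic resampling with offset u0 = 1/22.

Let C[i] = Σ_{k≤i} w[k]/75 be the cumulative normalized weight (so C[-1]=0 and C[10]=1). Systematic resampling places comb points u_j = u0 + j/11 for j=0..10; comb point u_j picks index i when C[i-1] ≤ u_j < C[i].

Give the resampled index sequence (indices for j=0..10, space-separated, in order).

C = [3/25, 6/25, 9/25, 12/25, 8/15, 49/75, 56/75, 58/75, 59/75, 67/75, 1]
j=0: u_0=1/22 ∈ [0, 3/25) → index 0
j=1: u_1=3/22 ∈ [3/25, 6/25) → index 1
j=2: u_2=5/22 ∈ [3/25, 6/25) → index 1
j=3: u_3=7/22 ∈ [6/25, 9/25) → index 2
j=4: u_4=9/22 ∈ [9/25, 12/25) → index 3
j=5: u_5=1/2 ∈ [12/25, 8/15) → index 4
j=6: u_6=13/22 ∈ [8/15, 49/75) → index 5
j=7: u_7=15/22 ∈ [49/75, 56/75) → index 6
j=8: u_8=17/22 ∈ [56/75, 58/75) → index 7
j=9: u_9=19/22 ∈ [59/75, 67/75) → index 9
j=10: u_10=21/22 ∈ [67/75, 1) → index 10

0 1 1 2 3 4 5 6 7 9 10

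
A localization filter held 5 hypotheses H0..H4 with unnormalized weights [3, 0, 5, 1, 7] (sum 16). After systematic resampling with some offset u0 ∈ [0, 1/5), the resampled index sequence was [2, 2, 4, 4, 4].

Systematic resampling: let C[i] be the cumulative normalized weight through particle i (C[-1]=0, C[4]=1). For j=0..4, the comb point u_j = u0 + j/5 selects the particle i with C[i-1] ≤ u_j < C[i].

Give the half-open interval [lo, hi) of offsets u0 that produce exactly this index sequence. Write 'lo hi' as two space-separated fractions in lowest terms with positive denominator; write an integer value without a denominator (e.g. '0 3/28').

C = [3/16, 3/16, 1/2, 9/16, 1]
j=0 picked index 2: u0 ∈ [3/16, 1/2)
j=1 picked index 2: u0 ∈ [-1/80, 3/10)
j=2 picked index 4: u0 ∈ [13/80, 3/5)
j=3 picked index 4: u0 ∈ [-3/80, 2/5)
j=4 picked index 4: u0 ∈ [-19/80, 1/5)
intersection: [3/16, 1/5)

3/16 1/5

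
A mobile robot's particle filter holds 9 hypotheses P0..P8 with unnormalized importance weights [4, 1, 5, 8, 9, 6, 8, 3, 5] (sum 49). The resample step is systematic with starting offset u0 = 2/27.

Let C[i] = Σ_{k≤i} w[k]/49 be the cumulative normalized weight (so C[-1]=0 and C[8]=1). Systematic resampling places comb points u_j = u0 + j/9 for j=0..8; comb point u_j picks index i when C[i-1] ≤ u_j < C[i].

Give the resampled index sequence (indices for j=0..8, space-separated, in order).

C = [4/49, 5/49, 10/49, 18/49, 27/49, 33/49, 41/49, 44/49, 1]
j=0: u_0=2/27 ∈ [0, 4/49) → index 0
j=1: u_1=5/27 ∈ [5/49, 10/49) → index 2
j=2: u_2=8/27 ∈ [10/49, 18/49) → index 3
j=3: u_3=11/27 ∈ [18/49, 27/49) → index 4
j=4: u_4=14/27 ∈ [18/49, 27/49) → index 4
j=5: u_5=17/27 ∈ [27/49, 33/49) → index 5
j=6: u_6=20/27 ∈ [33/49, 41/49) → index 6
j=7: u_7=23/27 ∈ [41/49, 44/49) → index 7
j=8: u_8=26/27 ∈ [44/49, 1) → index 8

0 2 3 4 4 5 6 7 8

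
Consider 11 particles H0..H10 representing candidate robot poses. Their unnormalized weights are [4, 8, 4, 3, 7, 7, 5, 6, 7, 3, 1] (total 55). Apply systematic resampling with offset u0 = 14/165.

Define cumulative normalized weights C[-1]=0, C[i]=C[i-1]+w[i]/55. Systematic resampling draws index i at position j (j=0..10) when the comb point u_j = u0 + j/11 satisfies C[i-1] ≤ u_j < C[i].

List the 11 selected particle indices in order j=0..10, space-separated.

1 1 2 4 4 5 6 7 8 8 10

C = [4/55, 12/55, 16/55, 19/55, 26/55, 3/5, 38/55, 4/5, 51/55, 54/55, 1]
j=0: u_0=14/165 ∈ [4/55, 12/55) → index 1
j=1: u_1=29/165 ∈ [4/55, 12/55) → index 1
j=2: u_2=4/15 ∈ [12/55, 16/55) → index 2
j=3: u_3=59/165 ∈ [19/55, 26/55) → index 4
j=4: u_4=74/165 ∈ [19/55, 26/55) → index 4
j=5: u_5=89/165 ∈ [26/55, 3/5) → index 5
j=6: u_6=104/165 ∈ [3/5, 38/55) → index 6
j=7: u_7=119/165 ∈ [38/55, 4/5) → index 7
j=8: u_8=134/165 ∈ [4/5, 51/55) → index 8
j=9: u_9=149/165 ∈ [4/5, 51/55) → index 8
j=10: u_10=164/165 ∈ [54/55, 1) → index 10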